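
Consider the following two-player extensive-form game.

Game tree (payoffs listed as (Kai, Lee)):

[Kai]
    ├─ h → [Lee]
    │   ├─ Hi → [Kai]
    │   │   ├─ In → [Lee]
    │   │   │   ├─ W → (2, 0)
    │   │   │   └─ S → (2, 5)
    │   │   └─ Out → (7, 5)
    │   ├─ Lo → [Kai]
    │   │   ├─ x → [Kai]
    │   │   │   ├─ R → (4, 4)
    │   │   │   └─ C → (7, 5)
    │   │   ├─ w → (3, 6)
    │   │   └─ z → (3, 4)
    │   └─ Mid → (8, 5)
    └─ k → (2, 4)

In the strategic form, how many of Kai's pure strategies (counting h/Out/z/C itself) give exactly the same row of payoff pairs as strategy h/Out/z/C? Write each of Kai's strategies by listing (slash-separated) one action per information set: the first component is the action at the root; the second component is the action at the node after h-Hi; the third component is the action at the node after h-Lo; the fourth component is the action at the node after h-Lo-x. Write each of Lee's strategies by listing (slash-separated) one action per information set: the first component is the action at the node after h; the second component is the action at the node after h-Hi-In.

2

Row for h/Out/z/C (columns Hi/W, Hi/S, Lo/W, Lo/S, Mid/W, Mid/S): (7,5) (7,5) (3,4) (3,4) (8,5) (8,5).
Under h/Out/z/C, Kai's choice at the node after h-Lo-x can never be reached regardless of what Lee does, so varying those choices leaves every outcome unchanged.
Holding the reachable choices fixed and varying the unreachable one freely already gives 2 equivalent strategies.
No other strategy reproduces this row, so those 2 are the full class: h/Out/z/R, h/Out/z/C.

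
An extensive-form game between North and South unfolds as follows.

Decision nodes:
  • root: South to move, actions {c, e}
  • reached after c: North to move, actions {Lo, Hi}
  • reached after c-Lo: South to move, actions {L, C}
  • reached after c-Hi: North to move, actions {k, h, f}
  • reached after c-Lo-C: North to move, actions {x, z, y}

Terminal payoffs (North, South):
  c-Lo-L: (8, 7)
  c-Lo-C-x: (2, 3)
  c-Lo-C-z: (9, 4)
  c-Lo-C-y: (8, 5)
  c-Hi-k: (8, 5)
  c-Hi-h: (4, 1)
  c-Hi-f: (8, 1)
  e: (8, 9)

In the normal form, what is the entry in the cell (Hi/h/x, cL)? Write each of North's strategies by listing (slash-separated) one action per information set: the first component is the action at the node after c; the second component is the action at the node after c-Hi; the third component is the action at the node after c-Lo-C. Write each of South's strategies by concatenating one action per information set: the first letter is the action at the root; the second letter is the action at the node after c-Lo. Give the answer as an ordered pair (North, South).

Trace the play path from the root:
  South plays c
  North plays Hi at [c]
  North plays h at [c-Hi]
→ terminal payoff (4, 1).
(North's choice at the node after c-Lo-C is never reached on this path, so it doesn't affect the outcome.)

(4, 1)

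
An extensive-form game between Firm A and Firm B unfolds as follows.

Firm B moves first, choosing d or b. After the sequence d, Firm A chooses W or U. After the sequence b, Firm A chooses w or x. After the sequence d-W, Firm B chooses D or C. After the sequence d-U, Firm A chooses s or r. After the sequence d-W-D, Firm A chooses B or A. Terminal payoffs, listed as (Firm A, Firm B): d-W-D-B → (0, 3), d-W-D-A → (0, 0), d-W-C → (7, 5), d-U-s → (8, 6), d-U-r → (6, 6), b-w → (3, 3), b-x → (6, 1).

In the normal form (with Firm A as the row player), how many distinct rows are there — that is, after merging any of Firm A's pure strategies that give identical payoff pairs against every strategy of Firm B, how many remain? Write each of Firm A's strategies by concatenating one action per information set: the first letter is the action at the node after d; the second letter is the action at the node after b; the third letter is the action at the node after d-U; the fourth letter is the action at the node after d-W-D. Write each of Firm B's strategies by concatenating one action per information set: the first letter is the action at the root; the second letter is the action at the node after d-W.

8

Firm A has 16 pure strategies: WwsB, WwsA, WwrB, WwrA, WxsB, WxsA, WxrB, WxrA, UwsB, UwsA, UwrB, UwrA, UxsB, UxsA, UxrB, UxrA. Columns: dD, dC, bD, bC.
{WwsB, WwrB} → row (0,3) (7,5) (3,3) (3,3)
{WwsA, WwrA} → row (0,0) (7,5) (3,3) (3,3)
{WxsB, WxrB} → row (0,3) (7,5) (6,1) (6,1)
{WxsA, WxrA} → row (0,0) (7,5) (6,1) (6,1)
{UwsB, UwsA} → row (8,6) (8,6) (3,3) (3,3)
{UwrB, UwrA} → row (6,6) (6,6) (3,3) (3,3)
{UxsB, UxsA} → row (8,6) (8,6) (6,1) (6,1)
{UxrB, UxrA} → row (6,6) (6,6) (6,1) (6,1)
That's 8 distinct rows out of 16 strategies.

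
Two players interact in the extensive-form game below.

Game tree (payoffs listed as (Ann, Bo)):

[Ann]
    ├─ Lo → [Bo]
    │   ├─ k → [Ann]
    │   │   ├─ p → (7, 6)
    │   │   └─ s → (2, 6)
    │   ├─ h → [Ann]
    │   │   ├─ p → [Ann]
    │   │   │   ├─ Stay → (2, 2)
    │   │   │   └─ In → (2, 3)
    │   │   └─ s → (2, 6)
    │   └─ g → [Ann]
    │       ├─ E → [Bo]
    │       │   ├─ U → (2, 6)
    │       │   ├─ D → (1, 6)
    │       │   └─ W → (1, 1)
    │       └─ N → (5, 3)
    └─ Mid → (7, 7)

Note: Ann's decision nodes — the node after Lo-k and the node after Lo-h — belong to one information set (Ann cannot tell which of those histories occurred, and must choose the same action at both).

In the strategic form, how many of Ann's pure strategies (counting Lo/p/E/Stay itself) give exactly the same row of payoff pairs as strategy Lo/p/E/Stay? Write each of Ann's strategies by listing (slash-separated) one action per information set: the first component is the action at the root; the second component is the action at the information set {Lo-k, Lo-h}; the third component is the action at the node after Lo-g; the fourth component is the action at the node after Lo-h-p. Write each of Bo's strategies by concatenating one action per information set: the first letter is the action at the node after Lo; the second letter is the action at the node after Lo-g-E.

Row for Lo/p/E/Stay (columns kU, kD, kW, hU, hD, hW, gU, gD, gW): (7,6) (7,6) (7,6) (2,2) (2,2) (2,2) (2,6) (1,6) (1,1).
Every one of Ann's information sets is on the play path for some reply by Bo when Ann follows Lo/p/E/Stay.
Changing the action at any of them therefore changes at least one column, so only Lo/p/E/Stay itself gives this row.

1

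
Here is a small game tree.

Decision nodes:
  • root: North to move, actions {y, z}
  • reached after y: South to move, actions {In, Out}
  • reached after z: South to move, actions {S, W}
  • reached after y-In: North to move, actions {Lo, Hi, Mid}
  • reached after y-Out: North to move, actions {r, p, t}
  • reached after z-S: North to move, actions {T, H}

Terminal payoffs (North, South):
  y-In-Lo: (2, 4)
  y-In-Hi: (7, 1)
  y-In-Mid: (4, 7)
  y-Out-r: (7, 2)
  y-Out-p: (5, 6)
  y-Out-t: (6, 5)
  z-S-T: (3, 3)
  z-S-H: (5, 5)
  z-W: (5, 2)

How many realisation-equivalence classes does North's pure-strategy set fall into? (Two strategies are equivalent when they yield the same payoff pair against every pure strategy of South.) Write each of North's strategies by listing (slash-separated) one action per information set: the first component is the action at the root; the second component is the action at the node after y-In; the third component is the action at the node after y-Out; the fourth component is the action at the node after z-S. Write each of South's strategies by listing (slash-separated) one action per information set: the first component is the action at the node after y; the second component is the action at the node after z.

North has 36 pure strategies: y/Lo/r/T, y/Lo/r/H, y/Lo/p/T, y/Lo/p/H, y/Lo/t/T, y/Lo/t/H, y/Hi/r/T, y/Hi/r/H, y/Hi/p/T, y/Hi/p/H, y/Hi/t/T, y/Hi/t/H, y/Mid/r/T, y/Mid/r/H, y/Mid/p/T, y/Mid/p/H, y/Mid/t/T, y/Mid/t/H, z/Lo/r/T, z/Lo/r/H, z/Lo/p/T, z/Lo/p/H, z/Lo/t/T, z/Lo/t/H, z/Hi/r/T, z/Hi/r/H, z/Hi/p/T, z/Hi/p/H, z/Hi/t/T, z/Hi/t/H, z/Mid/r/T, z/Mid/r/H, z/Mid/p/T, z/Mid/p/H, z/Mid/t/T, z/Mid/t/H. Columns: In/S, In/W, Out/S, Out/W.
{y/Lo/r/T, y/Lo/r/H} → row (2,4) (2,4) (7,2) (7,2)
{y/Lo/p/T, y/Lo/p/H} → row (2,4) (2,4) (5,6) (5,6)
{y/Lo/t/T, y/Lo/t/H} → row (2,4) (2,4) (6,5) (6,5)
{y/Hi/r/T, y/Hi/r/H} → row (7,1) (7,1) (7,2) (7,2)
{y/Hi/p/T, y/Hi/p/H} → row (7,1) (7,1) (5,6) (5,6)
{y/Hi/t/T, y/Hi/t/H} → row (7,1) (7,1) (6,5) (6,5)
{y/Mid/r/T, y/Mid/r/H} → row (4,7) (4,7) (7,2) (7,2)
{y/Mid/p/T, y/Mid/p/H} → row (4,7) (4,7) (5,6) (5,6)
{y/Mid/t/T, y/Mid/t/H} → row (4,7) (4,7) (6,5) (6,5)
{z/Lo/r/T, z/Lo/p/T, z/Lo/t/T, z/Hi/r/T, z/Hi/p/T, z/Hi/t/T, z/Mid/r/T, z/Mid/p/T, z/Mid/t/T} → row (3,3) (5,2) (3,3) (5,2)
{z/Lo/r/H, z/Lo/p/H, z/Lo/t/H, z/Hi/r/H, z/Hi/p/H, z/Hi/t/H, z/Mid/r/H, z/Mid/p/H, z/Mid/t/H} → row (5,5) (5,2) (5,5) (5,2)
That's 11 distinct rows out of 36 strategies.

11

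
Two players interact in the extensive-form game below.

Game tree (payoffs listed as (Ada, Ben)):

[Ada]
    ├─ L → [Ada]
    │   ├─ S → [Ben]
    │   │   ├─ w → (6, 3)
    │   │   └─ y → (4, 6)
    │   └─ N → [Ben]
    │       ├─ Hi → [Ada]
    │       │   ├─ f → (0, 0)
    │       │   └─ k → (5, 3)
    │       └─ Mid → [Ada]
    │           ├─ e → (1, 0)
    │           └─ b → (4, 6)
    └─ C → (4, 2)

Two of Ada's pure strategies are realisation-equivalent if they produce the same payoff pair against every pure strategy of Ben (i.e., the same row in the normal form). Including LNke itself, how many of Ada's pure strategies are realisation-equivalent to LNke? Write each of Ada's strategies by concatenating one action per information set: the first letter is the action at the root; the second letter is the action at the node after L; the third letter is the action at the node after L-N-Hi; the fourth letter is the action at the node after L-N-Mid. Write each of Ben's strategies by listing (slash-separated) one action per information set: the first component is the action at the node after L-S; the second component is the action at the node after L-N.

1

Row for LNke (columns w/Hi, w/Mid, y/Hi, y/Mid): (5,3) (1,0) (5,3) (1,0).
Every one of Ada's information sets is on the play path for some reply by Ben when Ada follows LNke.
Changing the action at any of them therefore changes at least one column, so only LNke itself gives this row.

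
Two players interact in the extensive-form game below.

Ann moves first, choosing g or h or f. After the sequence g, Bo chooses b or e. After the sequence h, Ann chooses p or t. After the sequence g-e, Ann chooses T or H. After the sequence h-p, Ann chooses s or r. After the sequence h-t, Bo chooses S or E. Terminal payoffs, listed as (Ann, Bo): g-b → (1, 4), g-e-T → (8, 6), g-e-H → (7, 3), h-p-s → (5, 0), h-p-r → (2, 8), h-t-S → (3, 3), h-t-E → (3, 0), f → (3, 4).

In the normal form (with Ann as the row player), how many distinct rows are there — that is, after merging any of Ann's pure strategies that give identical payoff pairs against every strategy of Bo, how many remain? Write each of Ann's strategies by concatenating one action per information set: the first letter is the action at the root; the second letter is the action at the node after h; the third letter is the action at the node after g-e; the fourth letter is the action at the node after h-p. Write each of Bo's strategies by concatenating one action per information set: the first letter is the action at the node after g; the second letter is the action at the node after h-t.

6

Ann has 24 pure strategies: gpTs, gpTr, gpHs, gpHr, gtTs, gtTr, gtHs, gtHr, hpTs, hpTr, hpHs, hpHr, htTs, htTr, htHs, htHr, fpTs, fpTr, fpHs, fpHr, ftTs, ftTr, ftHs, ftHr. Columns: bS, bE, eS, eE.
{gpTs, gpTr, gtTs, gtTr} → row (1,4) (1,4) (8,6) (8,6)
{gpHs, gpHr, gtHs, gtHr} → row (1,4) (1,4) (7,3) (7,3)
{hpTs, hpHs} → row (5,0) (5,0) (5,0) (5,0)
{hpTr, hpHr} → row (2,8) (2,8) (2,8) (2,8)
{htTs, htTr, htHs, htHr} → row (3,3) (3,0) (3,3) (3,0)
{fpTs, fpTr, fpHs, fpHr, ftTs, ftTr, ftHs, ftHr} → row (3,4) (3,4) (3,4) (3,4)
That's 6 distinct rows out of 24 strategies.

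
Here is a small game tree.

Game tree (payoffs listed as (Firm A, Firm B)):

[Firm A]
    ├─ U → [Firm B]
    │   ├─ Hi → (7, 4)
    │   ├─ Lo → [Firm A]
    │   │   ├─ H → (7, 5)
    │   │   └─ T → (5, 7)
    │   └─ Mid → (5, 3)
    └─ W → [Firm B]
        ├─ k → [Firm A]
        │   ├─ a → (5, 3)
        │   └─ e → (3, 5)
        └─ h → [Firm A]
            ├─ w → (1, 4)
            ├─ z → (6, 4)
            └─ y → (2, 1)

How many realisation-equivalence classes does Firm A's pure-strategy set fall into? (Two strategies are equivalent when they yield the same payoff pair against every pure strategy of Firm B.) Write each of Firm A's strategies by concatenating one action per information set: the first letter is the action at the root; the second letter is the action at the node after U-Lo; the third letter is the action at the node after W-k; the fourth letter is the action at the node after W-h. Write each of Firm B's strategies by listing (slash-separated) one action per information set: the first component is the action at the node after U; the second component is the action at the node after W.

Firm A has 24 pure strategies: UHaw, UHaz, UHay, UHew, UHez, UHey, UTaw, UTaz, UTay, UTew, UTez, UTey, WHaw, WHaz, WHay, WHew, WHez, WHey, WTaw, WTaz, WTay, WTew, WTez, WTey. Columns: Hi/k, Hi/h, Lo/k, Lo/h, Mid/k, Mid/h.
{UHaw, UHaz, UHay, UHew, UHez, UHey} → row (7,4) (7,4) (7,5) (7,5) (5,3) (5,3)
{UTaw, UTaz, UTay, UTew, UTez, UTey} → row (7,4) (7,4) (5,7) (5,7) (5,3) (5,3)
{WHaw, WTaw} → row (5,3) (1,4) (5,3) (1,4) (5,3) (1,4)
{WHaz, WTaz} → row (5,3) (6,4) (5,3) (6,4) (5,3) (6,4)
{WHay, WTay} → row (5,3) (2,1) (5,3) (2,1) (5,3) (2,1)
{WHew, WTew} → row (3,5) (1,4) (3,5) (1,4) (3,5) (1,4)
{WHez, WTez} → row (3,5) (6,4) (3,5) (6,4) (3,5) (6,4)
{WHey, WTey} → row (3,5) (2,1) (3,5) (2,1) (3,5) (2,1)
That's 8 distinct rows out of 24 strategies.

8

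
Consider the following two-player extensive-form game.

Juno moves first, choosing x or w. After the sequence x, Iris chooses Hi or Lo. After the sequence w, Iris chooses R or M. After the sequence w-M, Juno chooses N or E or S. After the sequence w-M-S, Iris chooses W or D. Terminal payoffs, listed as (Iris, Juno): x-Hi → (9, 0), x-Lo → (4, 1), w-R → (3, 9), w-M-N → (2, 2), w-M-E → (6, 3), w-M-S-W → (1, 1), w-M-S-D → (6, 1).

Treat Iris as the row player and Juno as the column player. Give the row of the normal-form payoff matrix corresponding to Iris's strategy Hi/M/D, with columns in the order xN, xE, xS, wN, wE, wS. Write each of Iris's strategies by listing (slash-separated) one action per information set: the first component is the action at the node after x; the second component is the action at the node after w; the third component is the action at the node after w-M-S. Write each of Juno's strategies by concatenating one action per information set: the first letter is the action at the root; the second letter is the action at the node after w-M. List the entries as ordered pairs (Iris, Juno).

vs xN: Juno plays x → Iris plays Hi at [x] → (9, 0)
vs xE: Juno plays x → Iris plays Hi at [x] → (9, 0)
vs xS: Juno plays x → Iris plays Hi at [x] → (9, 0)
vs wN: Juno plays w → Iris plays M at [w] → Juno plays N at [w-M] → (2, 2)
vs wE: Juno plays w → Iris plays M at [w] → Juno plays E at [w-M] → (6, 3)
vs wS: Juno plays w → Iris plays M at [w] → Juno plays S at [w-M] → Iris plays D at [w-M-S] → (6, 1)

(9,0) (9,0) (9,0) (2,2) (6,3) (6,1)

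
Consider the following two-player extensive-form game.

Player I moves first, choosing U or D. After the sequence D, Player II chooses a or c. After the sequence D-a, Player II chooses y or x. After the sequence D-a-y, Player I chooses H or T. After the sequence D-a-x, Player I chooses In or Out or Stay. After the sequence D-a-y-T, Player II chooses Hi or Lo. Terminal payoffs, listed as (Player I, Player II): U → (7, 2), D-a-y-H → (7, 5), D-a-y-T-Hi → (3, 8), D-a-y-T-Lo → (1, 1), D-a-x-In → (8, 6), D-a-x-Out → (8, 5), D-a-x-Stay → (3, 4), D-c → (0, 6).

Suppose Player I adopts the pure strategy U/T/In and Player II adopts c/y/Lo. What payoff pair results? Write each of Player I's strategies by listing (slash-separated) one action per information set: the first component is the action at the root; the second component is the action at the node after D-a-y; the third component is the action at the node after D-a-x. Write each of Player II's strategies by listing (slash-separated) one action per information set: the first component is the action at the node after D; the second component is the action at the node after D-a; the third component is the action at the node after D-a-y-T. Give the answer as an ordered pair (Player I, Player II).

(7, 2)

Trace the play path from the root:
  Player I plays U
→ terminal payoff (7, 2).
(Player I's choice at the node after D-a-y is never reached on this path, so it doesn't affect the outcome.)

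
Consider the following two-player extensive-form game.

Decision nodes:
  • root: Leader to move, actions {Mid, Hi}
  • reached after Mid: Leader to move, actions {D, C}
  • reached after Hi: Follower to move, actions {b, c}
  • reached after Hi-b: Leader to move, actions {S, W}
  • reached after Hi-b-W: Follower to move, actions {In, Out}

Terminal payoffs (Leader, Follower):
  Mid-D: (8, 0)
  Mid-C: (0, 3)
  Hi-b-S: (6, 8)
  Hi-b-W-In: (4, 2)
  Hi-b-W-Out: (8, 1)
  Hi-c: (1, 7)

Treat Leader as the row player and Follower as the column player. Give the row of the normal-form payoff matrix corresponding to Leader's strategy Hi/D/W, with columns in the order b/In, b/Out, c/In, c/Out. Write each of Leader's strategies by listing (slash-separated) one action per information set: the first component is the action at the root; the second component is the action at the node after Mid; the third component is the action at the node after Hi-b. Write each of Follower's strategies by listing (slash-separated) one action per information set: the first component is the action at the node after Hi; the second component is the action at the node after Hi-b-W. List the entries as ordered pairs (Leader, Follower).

(4,2) (8,1) (1,7) (1,7)

vs b/In: Leader plays Hi → Follower plays b at [Hi] → Leader plays W at [Hi-b] → Follower plays In at [Hi-b-W] → (4, 2)
vs b/Out: Leader plays Hi → Follower plays b at [Hi] → Leader plays W at [Hi-b] → Follower plays Out at [Hi-b-W] → (8, 1)
vs c/In: Leader plays Hi → Follower plays c at [Hi] → (1, 7)
vs c/Out: Leader plays Hi → Follower plays c at [Hi] → (1, 7)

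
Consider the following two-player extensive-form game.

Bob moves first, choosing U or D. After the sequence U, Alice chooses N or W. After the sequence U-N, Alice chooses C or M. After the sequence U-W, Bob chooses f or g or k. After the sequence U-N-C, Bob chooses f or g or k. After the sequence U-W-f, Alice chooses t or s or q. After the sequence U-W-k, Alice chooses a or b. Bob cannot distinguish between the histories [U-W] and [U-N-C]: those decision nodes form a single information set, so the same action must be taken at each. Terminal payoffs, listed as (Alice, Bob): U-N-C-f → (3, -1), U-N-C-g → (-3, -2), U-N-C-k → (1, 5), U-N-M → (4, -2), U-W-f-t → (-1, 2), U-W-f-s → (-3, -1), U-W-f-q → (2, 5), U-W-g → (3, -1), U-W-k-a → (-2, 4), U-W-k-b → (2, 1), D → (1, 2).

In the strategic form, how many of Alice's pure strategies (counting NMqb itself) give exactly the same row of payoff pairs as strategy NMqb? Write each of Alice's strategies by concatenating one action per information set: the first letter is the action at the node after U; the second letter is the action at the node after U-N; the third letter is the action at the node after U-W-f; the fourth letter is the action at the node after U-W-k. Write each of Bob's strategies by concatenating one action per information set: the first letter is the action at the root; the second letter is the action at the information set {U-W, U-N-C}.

Row for NMqb (columns Uf, Ug, Uk, Df, Dg, Dk): (4,-2) (4,-2) (4,-2) (1,2) (1,2) (1,2).
Under NMqb, Alice's choice at the node after U-W-f and at the node after U-W-k can never be reached regardless of what Bob does, so varying those choices leaves every outcome unchanged.
Holding the reachable choices fixed and varying the unreachable ones freely already gives 3 × 2 = 6 equivalent strategies.
No other strategy reproduces this row, so those 6 are the full class: NMta, NMtb, NMsa, NMsb, NMqa, NMqb.

6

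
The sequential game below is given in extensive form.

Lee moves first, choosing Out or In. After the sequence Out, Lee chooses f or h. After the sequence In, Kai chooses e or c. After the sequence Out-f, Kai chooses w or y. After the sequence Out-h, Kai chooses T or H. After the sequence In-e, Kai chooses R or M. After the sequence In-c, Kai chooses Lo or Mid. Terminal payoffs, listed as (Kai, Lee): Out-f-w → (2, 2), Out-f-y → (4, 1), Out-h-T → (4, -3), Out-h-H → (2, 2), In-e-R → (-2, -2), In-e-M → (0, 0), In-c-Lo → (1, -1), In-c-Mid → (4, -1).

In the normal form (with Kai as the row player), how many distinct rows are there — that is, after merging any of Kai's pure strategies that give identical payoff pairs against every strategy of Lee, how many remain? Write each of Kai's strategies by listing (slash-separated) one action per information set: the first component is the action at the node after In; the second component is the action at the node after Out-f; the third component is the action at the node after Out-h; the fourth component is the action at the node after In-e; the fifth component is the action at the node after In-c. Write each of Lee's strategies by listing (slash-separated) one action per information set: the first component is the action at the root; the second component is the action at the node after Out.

Kai has 32 pure strategies: e/w/T/R/Lo, e/w/T/R/Mid, e/w/T/M/Lo, e/w/T/M/Mid, e/w/H/R/Lo, e/w/H/R/Mid, e/w/H/M/Lo, e/w/H/M/Mid, e/y/T/R/Lo, e/y/T/R/Mid, e/y/T/M/Lo, e/y/T/M/Mid, e/y/H/R/Lo, e/y/H/R/Mid, e/y/H/M/Lo, e/y/H/M/Mid, c/w/T/R/Lo, c/w/T/R/Mid, c/w/T/M/Lo, c/w/T/M/Mid, c/w/H/R/Lo, c/w/H/R/Mid, c/w/H/M/Lo, c/w/H/M/Mid, c/y/T/R/Lo, c/y/T/R/Mid, c/y/T/M/Lo, c/y/T/M/Mid, c/y/H/R/Lo, c/y/H/R/Mid, c/y/H/M/Lo, c/y/H/M/Mid. Columns: Out/f, Out/h, In/f, In/h.
{e/w/T/R/Lo, e/w/T/R/Mid} → row (2,2) (4,-3) (-2,-2) (-2,-2)
{e/w/T/M/Lo, e/w/T/M/Mid} → row (2,2) (4,-3) (0,0) (0,0)
{e/w/H/R/Lo, e/w/H/R/Mid} → row (2,2) (2,2) (-2,-2) (-2,-2)
{e/w/H/M/Lo, e/w/H/M/Mid} → row (2,2) (2,2) (0,0) (0,0)
{e/y/T/R/Lo, e/y/T/R/Mid} → row (4,1) (4,-3) (-2,-2) (-2,-2)
{e/y/T/M/Lo, e/y/T/M/Mid} → row (4,1) (4,-3) (0,0) (0,0)
{e/y/H/R/Lo, e/y/H/R/Mid} → row (4,1) (2,2) (-2,-2) (-2,-2)
{e/y/H/M/Lo, e/y/H/M/Mid} → row (4,1) (2,2) (0,0) (0,0)
{c/w/T/R/Lo, c/w/T/M/Lo} → row (2,2) (4,-3) (1,-1) (1,-1)
{c/w/T/R/Mid, c/w/T/M/Mid} → row (2,2) (4,-3) (4,-1) (4,-1)
{c/w/H/R/Lo, c/w/H/M/Lo} → row (2,2) (2,2) (1,-1) (1,-1)
{c/w/H/R/Mid, c/w/H/M/Mid} → row (2,2) (2,2) (4,-1) (4,-1)
{c/y/T/R/Lo, c/y/T/M/Lo} → row (4,1) (4,-3) (1,-1) (1,-1)
{c/y/T/R/Mid, c/y/T/M/Mid} → row (4,1) (4,-3) (4,-1) (4,-1)
{c/y/H/R/Lo, c/y/H/M/Lo} → row (4,1) (2,2) (1,-1) (1,-1)
{c/y/H/R/Mid, c/y/H/M/Mid} → row (4,1) (2,2) (4,-1) (4,-1)
That's 16 distinct rows out of 32 strategies.

16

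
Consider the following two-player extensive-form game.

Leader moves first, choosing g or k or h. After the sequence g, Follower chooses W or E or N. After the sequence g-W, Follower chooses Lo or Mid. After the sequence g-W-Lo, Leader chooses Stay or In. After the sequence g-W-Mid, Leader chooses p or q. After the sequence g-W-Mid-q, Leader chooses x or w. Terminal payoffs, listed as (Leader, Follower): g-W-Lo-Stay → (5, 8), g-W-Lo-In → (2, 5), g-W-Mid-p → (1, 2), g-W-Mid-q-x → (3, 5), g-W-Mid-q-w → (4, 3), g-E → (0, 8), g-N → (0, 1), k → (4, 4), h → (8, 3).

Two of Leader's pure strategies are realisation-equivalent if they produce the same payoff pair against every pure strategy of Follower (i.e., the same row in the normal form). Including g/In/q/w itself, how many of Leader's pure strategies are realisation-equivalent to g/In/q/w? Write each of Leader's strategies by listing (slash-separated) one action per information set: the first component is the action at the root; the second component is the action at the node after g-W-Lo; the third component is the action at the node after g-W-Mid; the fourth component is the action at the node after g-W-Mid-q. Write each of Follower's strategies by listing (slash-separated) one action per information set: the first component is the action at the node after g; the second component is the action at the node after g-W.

Row for g/In/q/w (columns W/Lo, W/Mid, E/Lo, E/Mid, N/Lo, N/Mid): (2,5) (4,3) (0,8) (0,8) (0,1) (0,1).
Every one of Leader's information sets is on the play path for some reply by Follower when Leader follows g/In/q/w.
Changing the action at any of them therefore changes at least one column, so only g/In/q/w itself gives this row.

1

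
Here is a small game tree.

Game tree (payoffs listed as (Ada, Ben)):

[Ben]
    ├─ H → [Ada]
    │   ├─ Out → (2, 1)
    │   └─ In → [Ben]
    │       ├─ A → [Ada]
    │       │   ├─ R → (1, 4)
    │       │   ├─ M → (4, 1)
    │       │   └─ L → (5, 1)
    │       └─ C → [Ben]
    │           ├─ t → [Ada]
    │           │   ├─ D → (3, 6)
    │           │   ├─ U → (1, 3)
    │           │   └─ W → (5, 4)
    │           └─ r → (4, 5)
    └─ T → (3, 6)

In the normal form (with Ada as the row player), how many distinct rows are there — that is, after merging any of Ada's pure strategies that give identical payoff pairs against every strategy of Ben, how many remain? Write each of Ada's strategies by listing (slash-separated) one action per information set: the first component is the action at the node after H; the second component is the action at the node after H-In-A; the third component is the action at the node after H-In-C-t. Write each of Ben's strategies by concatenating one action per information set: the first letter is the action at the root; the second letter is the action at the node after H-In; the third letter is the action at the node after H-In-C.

Ada has 18 pure strategies: Out/R/D, Out/R/U, Out/R/W, Out/M/D, Out/M/U, Out/M/W, Out/L/D, Out/L/U, Out/L/W, In/R/D, In/R/U, In/R/W, In/M/D, In/M/U, In/M/W, In/L/D, In/L/U, In/L/W. Columns: HAt, HAr, HCt, HCr, TAt, TAr, TCt, TCr.
{Out/R/D, Out/R/U, Out/R/W, Out/M/D, Out/M/U, Out/M/W, Out/L/D, Out/L/U, Out/L/W} → row (2,1) (2,1) (2,1) (2,1) (3,6) (3,6) (3,6) (3,6)
{In/R/D} → row (1,4) (1,4) (3,6) (4,5) (3,6) (3,6) (3,6) (3,6)
{In/R/U} → row (1,4) (1,4) (1,3) (4,5) (3,6) (3,6) (3,6) (3,6)
{In/R/W} → row (1,4) (1,4) (5,4) (4,5) (3,6) (3,6) (3,6) (3,6)
{In/M/D} → row (4,1) (4,1) (3,6) (4,5) (3,6) (3,6) (3,6) (3,6)
{In/M/U} → row (4,1) (4,1) (1,3) (4,5) (3,6) (3,6) (3,6) (3,6)
{In/M/W} → row (4,1) (4,1) (5,4) (4,5) (3,6) (3,6) (3,6) (3,6)
{In/L/D} → row (5,1) (5,1) (3,6) (4,5) (3,6) (3,6) (3,6) (3,6)
{In/L/U} → row (5,1) (5,1) (1,3) (4,5) (3,6) (3,6) (3,6) (3,6)
{In/L/W} → row (5,1) (5,1) (5,4) (4,5) (3,6) (3,6) (3,6) (3,6)
That's 10 distinct rows out of 18 strategies.

10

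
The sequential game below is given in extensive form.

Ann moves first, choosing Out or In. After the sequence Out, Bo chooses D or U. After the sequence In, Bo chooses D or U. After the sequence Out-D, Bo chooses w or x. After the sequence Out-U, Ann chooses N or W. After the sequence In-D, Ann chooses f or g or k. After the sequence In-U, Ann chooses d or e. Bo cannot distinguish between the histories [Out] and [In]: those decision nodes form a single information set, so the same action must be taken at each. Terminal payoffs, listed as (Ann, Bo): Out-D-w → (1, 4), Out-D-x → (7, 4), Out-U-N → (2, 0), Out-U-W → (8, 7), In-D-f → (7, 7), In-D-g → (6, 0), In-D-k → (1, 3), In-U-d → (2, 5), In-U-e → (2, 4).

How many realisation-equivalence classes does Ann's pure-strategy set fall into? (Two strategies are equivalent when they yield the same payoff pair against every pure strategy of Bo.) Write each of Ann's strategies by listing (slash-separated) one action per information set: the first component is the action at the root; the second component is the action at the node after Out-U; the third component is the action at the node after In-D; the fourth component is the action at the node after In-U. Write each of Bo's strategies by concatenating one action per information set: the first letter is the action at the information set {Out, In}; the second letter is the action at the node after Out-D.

Ann has 24 pure strategies: Out/N/f/d, Out/N/f/e, Out/N/g/d, Out/N/g/e, Out/N/k/d, Out/N/k/e, Out/W/f/d, Out/W/f/e, Out/W/g/d, Out/W/g/e, Out/W/k/d, Out/W/k/e, In/N/f/d, In/N/f/e, In/N/g/d, In/N/g/e, In/N/k/d, In/N/k/e, In/W/f/d, In/W/f/e, In/W/g/d, In/W/g/e, In/W/k/d, In/W/k/e. Columns: Dw, Dx, Uw, Ux.
{Out/N/f/d, Out/N/f/e, Out/N/g/d, Out/N/g/e, Out/N/k/d, Out/N/k/e} → row (1,4) (7,4) (2,0) (2,0)
{Out/W/f/d, Out/W/f/e, Out/W/g/d, Out/W/g/e, Out/W/k/d, Out/W/k/e} → row (1,4) (7,4) (8,7) (8,7)
{In/N/f/d, In/W/f/d} → row (7,7) (7,7) (2,5) (2,5)
{In/N/f/e, In/W/f/e} → row (7,7) (7,7) (2,4) (2,4)
{In/N/g/d, In/W/g/d} → row (6,0) (6,0) (2,5) (2,5)
{In/N/g/e, In/W/g/e} → row (6,0) (6,0) (2,4) (2,4)
{In/N/k/d, In/W/k/d} → row (1,3) (1,3) (2,5) (2,5)
{In/N/k/e, In/W/k/e} → row (1,3) (1,3) (2,4) (2,4)
That's 8 distinct rows out of 24 strategies.

8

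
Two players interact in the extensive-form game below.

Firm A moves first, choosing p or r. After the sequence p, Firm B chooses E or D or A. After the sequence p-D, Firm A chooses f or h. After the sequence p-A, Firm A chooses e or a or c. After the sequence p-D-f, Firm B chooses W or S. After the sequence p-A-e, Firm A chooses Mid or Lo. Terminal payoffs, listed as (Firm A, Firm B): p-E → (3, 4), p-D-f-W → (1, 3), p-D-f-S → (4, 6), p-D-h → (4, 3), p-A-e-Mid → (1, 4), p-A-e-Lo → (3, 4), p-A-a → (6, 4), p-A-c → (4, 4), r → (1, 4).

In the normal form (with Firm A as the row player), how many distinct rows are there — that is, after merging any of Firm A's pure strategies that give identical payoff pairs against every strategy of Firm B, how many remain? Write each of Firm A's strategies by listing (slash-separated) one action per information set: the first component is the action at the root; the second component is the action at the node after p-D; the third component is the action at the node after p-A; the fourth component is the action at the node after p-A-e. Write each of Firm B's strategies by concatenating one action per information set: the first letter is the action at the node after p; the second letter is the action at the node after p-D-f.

Firm A has 24 pure strategies: p/f/e/Mid, p/f/e/Lo, p/f/a/Mid, p/f/a/Lo, p/f/c/Mid, p/f/c/Lo, p/h/e/Mid, p/h/e/Lo, p/h/a/Mid, p/h/a/Lo, p/h/c/Mid, p/h/c/Lo, r/f/e/Mid, r/f/e/Lo, r/f/a/Mid, r/f/a/Lo, r/f/c/Mid, r/f/c/Lo, r/h/e/Mid, r/h/e/Lo, r/h/a/Mid, r/h/a/Lo, r/h/c/Mid, r/h/c/Lo. Columns: EW, ES, DW, DS, AW, AS.
{p/f/e/Mid} → row (3,4) (3,4) (1,3) (4,6) (1,4) (1,4)
{p/f/e/Lo} → row (3,4) (3,4) (1,3) (4,6) (3,4) (3,4)
{p/f/a/Mid, p/f/a/Lo} → row (3,4) (3,4) (1,3) (4,6) (6,4) (6,4)
{p/f/c/Mid, p/f/c/Lo} → row (3,4) (3,4) (1,3) (4,6) (4,4) (4,4)
{p/h/e/Mid} → row (3,4) (3,4) (4,3) (4,3) (1,4) (1,4)
{p/h/e/Lo} → row (3,4) (3,4) (4,3) (4,3) (3,4) (3,4)
{p/h/a/Mid, p/h/a/Lo} → row (3,4) (3,4) (4,3) (4,3) (6,4) (6,4)
{p/h/c/Mid, p/h/c/Lo} → row (3,4) (3,4) (4,3) (4,3) (4,4) (4,4)
{r/f/e/Mid, r/f/e/Lo, r/f/a/Mid, r/f/a/Lo, r/f/c/Mid, r/f/c/Lo, r/h/e/Mid, r/h/e/Lo, r/h/a/Mid, r/h/a/Lo, r/h/c/Mid, r/h/c/Lo} → row (1,4) (1,4) (1,4) (1,4) (1,4) (1,4)
That's 9 distinct rows out of 24 strategies.

9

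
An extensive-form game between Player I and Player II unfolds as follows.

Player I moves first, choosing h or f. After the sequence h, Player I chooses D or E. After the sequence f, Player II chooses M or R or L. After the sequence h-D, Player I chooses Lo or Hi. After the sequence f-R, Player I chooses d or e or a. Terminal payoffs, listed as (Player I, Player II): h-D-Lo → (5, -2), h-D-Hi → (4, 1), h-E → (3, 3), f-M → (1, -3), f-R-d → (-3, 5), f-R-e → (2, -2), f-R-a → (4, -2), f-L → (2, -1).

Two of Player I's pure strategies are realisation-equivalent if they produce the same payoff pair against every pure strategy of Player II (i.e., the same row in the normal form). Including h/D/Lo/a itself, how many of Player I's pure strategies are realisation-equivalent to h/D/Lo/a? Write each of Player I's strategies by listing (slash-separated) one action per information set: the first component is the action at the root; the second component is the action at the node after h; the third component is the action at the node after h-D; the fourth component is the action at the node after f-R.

3

Row for h/D/Lo/a (columns M, R, L): (5,-2) (5,-2) (5,-2).
Under h/D/Lo/a, Player I's choice at the node after f-R can never be reached regardless of what Player II does, so varying those choices leaves every outcome unchanged.
Holding the reachable choices fixed and varying the unreachable one freely already gives 3 equivalent strategies.
No other strategy reproduces this row, so those 3 are the full class: h/D/Lo/d, h/D/Lo/e, h/D/Lo/a.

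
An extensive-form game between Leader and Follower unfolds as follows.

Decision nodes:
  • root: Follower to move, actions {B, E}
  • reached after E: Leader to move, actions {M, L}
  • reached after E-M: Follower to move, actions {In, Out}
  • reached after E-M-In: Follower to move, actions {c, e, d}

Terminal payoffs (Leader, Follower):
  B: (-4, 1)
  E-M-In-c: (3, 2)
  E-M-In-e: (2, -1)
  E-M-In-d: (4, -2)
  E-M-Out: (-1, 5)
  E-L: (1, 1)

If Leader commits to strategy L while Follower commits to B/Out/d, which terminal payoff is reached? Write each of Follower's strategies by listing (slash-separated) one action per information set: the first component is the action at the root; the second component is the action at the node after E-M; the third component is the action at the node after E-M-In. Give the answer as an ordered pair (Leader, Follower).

Trace the play path from the root:
  Follower plays B
→ terminal payoff (-4, 1).
(Leader's choice at the node after E is never reached on this path, so it doesn't affect the outcome.)

(-4, 1)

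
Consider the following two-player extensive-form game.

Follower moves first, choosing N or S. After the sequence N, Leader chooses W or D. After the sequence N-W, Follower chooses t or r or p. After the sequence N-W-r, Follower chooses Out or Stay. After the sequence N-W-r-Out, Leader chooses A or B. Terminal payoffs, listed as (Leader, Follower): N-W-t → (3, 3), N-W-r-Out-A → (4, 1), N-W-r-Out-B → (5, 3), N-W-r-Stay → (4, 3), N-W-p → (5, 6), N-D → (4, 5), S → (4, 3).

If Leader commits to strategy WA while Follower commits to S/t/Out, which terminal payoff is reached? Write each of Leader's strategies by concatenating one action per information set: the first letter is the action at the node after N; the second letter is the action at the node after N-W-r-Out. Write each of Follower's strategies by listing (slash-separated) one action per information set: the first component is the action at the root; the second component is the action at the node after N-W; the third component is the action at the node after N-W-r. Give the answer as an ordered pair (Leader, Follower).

Trace the play path from the root:
  Follower plays S
→ terminal payoff (4, 3).
(Leader's choice at the node after N is never reached on this path, so it doesn't affect the outcome.)

(4, 3)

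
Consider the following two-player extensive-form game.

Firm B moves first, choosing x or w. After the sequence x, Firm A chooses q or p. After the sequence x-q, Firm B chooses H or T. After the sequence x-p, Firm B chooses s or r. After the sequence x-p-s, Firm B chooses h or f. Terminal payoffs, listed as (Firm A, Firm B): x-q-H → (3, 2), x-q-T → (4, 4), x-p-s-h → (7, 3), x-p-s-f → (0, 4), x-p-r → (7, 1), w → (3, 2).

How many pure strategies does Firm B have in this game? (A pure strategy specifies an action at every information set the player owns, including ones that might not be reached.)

Firm B owns the root with actions {x, w} — two choices.
Firm B owns the node after x-q with actions {H, T} — two choices.
Firm B owns the node after x-p with actions {s, r} — two choices.
Firm B owns the node after x-p-s with actions {h, f} — two choices.
A pure strategy fixes one action at each information set independently, so the count is the product 2 × 2 × 2 × 2 = 16.

16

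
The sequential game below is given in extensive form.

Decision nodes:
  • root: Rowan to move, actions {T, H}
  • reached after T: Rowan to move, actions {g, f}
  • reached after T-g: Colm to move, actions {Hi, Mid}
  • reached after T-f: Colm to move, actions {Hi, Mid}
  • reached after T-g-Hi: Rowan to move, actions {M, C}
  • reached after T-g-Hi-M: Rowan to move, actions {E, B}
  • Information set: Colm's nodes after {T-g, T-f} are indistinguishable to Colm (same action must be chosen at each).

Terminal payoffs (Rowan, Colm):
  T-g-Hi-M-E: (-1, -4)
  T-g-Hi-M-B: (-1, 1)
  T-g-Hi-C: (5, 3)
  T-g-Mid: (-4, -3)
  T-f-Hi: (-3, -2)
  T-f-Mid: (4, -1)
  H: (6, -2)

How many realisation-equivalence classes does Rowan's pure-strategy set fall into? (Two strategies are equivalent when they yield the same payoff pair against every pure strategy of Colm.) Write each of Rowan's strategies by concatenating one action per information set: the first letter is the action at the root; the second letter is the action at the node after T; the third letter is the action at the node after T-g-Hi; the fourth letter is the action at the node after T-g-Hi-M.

5

Rowan has 16 pure strategies: TgME, TgMB, TgCE, TgCB, TfME, TfMB, TfCE, TfCB, HgME, HgMB, HgCE, HgCB, HfME, HfMB, HfCE, HfCB. Columns: Hi, Mid.
{TgME} → row (-1,-4) (-4,-3)
{TgMB} → row (-1,1) (-4,-3)
{TgCE, TgCB} → row (5,3) (-4,-3)
{TfME, TfMB, TfCE, TfCB} → row (-3,-2) (4,-1)
{HgME, HgMB, HgCE, HgCB, HfME, HfMB, HfCE, HfCB} → row (6,-2) (6,-2)
That's 5 distinct rows out of 16 strategies.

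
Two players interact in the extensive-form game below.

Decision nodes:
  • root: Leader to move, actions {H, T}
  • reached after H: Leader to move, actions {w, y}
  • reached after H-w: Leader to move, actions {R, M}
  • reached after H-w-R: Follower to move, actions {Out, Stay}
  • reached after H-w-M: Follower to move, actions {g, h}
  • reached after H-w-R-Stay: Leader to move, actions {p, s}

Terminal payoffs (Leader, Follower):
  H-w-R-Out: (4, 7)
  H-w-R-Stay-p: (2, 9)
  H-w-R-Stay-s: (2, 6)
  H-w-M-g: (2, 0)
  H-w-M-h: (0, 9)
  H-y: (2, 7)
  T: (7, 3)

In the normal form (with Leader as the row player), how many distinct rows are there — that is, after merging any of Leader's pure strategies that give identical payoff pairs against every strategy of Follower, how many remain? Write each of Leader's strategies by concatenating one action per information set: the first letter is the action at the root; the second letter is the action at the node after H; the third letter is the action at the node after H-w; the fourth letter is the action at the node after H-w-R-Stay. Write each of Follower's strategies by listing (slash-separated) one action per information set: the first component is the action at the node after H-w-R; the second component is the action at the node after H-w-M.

5

Leader has 16 pure strategies: HwRp, HwRs, HwMp, HwMs, HyRp, HyRs, HyMp, HyMs, TwRp, TwRs, TwMp, TwMs, TyRp, TyRs, TyMp, TyMs. Columns: Out/g, Out/h, Stay/g, Stay/h.
{HwRp} → row (4,7) (4,7) (2,9) (2,9)
{HwRs} → row (4,7) (4,7) (2,6) (2,6)
{HwMp, HwMs} → row (2,0) (0,9) (2,0) (0,9)
{HyRp, HyRs, HyMp, HyMs} → row (2,7) (2,7) (2,7) (2,7)
{TwRp, TwRs, TwMp, TwMs, TyRp, TyRs, TyMp, TyMs} → row (7,3) (7,3) (7,3) (7,3)
That's 5 distinct rows out of 16 strategies.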